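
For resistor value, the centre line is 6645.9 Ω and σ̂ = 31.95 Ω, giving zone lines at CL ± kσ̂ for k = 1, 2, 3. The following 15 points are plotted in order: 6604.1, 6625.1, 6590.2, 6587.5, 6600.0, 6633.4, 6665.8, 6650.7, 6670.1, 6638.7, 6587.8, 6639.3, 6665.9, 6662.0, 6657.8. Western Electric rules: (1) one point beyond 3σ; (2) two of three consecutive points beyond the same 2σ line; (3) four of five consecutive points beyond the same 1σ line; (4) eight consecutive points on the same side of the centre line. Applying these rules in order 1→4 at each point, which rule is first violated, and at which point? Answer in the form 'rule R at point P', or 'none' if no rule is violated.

rule 3 at point 5

Zone of each point (C = within 1σ̂, B = 1σ̂–2σ̂, A = 2σ̂–3σ̂, * = beyond 3σ̂; sign = side of CL): 1:-B, 2:-C, 3:-B, 4:-B, 5:-B, 6:-C, 7:+C, 8:+C, 9:+C, 10:-C, 11:-B, 12:-C, 13:+C, 14:+C, 15:+C
Rule 3 (four of five consecutive points beyond the same 1σ limit) is satisfied at point 5.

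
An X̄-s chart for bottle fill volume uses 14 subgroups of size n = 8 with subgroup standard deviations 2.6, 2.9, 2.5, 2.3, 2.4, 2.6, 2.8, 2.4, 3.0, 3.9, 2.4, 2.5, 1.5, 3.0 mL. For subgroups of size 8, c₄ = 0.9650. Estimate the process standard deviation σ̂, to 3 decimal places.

s̄ = (2.6 + 2.9 + 2.5 + 2.3 + 2.4 + 2.6 + 2.8 + 2.4 + 3.0 + 3.9 + 2.4 + 2.5 + 1.5 + 3.0) / 14 = 2.6286
σ̂ = s̄ / c₄ = 2.6286 / 0.9650 = 2.7239

2.724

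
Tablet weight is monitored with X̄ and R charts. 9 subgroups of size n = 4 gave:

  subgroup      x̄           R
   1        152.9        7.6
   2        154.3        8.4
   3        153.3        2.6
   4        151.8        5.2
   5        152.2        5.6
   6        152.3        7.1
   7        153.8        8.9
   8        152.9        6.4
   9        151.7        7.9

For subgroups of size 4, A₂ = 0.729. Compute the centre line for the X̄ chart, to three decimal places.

152.800

X̄̄ = (152.9 + 154.3 + 153.3 + 151.8 + 152.2 + 152.3 + 153.8 + 152.9 + 151.7) / 9 = 1375.2000 / 9 = 152.8000
CL = X̄̄ = 152.8000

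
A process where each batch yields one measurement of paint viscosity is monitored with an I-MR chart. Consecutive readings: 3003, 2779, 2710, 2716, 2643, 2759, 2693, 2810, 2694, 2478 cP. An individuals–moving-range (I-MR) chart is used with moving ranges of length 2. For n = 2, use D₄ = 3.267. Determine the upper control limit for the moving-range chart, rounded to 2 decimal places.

364.09

Moving ranges: 224, 69, 6, 73, 116, 66, 117, 116, 216; M̄R̄ = 1003.0000 / 9 = 111.4444
UCL_MR = D₄·M̄R̄ = 3.267 × 111.4444 = 364.0890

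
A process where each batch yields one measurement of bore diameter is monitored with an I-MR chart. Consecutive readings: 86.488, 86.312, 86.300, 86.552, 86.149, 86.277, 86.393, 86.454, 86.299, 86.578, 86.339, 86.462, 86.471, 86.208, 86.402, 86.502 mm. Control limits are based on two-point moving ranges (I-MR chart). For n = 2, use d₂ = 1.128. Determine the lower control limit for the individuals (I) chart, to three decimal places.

85.942

X̄ = (86.488 + 86.312 + 86.300 + 86.552 + 86.149 + 86.277 + 86.393 + 86.454 + 86.299 + 86.578 + 86.339 + 86.462 + 86.471 + 86.208 + 86.402 + 86.502) / 16 = 86.3866
Moving ranges: 0.176, 0.012, 0.252, 0.403, 0.128, 0.116, 0.061, 0.155, 0.279, 0.239, 0.123, 0.009, 0.263, 0.194, 0.100; M̄R̄ = 2.5100 / 15 = 0.1673
LCL = X̄ − 3·M̄R̄/d₂ = 86.3866 − 3 × 0.1673 / 1.128 = 85.9416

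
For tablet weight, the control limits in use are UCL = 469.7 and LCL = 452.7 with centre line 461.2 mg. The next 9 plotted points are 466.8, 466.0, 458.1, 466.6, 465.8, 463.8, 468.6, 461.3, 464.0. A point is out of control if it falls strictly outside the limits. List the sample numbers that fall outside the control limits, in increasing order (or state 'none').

All 9 points lie within [452.7, 469.7].

none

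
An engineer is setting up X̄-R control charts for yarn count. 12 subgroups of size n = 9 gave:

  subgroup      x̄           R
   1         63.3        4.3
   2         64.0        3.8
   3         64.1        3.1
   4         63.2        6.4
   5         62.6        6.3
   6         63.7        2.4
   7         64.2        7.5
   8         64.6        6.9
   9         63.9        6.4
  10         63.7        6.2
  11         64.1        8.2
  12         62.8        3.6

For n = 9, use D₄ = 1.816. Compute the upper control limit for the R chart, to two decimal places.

9.85

R̄ = (4.3 + 3.8 + 3.1 + 6.4 + 6.3 + 2.4 + 7.5 + 6.9 + 6.4 + 6.2 + 8.2 + 3.6) / 12 = 65.1000 / 12 = 5.4250
UCL_R = D₄·R̄ = 1.816 × 5.4250 = 9.8518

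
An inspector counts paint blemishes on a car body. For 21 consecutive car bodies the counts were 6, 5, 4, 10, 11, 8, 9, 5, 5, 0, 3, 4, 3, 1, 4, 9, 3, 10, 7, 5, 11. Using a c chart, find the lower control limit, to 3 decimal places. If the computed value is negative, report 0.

0.000

c̄ = (6 + 5 + 4 + 10 + 11 + 8 + 9 + 5 + 5 + 0 + 3 + 4 + 3 + 1 + 4 + 9 + 3 + 10 + 7 + 5 + 11) / 21 = 123 / 21 = 5.8571
LCL = c̄ − 3√c̄ = 5.8571 − 3 × 2.4202 = -1.4033 → 0 (cannot be negative)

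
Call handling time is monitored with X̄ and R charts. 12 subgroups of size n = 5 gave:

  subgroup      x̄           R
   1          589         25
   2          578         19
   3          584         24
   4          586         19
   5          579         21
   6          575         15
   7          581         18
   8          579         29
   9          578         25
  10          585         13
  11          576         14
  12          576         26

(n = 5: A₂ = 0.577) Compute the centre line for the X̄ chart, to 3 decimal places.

X̄̄ = (589 + 578 + 584 + 586 + 579 + 575 + 581 + 579 + 578 + 585 + 576 + 576) / 12 = 6966.0000 / 12 = 580.5000
CL = X̄̄ = 580.5000

580.500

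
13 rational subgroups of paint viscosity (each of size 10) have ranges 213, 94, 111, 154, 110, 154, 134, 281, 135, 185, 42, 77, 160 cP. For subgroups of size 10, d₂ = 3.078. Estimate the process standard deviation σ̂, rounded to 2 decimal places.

R̄ = (213 + 94 + 111 + 154 + 110 + 154 + 134 + 281 + 135 + 185 + 42 + 77 + 160) / 13 = 142.3077
σ̂ = R̄ / d₂ = 142.3077 / 3.078 = 46.2338

46.23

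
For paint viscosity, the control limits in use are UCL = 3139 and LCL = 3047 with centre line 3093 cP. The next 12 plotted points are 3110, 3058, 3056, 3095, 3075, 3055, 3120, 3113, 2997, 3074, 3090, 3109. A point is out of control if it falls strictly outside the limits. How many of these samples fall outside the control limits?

1

Compare each point to [3047, 3139]: sample 9 = 2997 < LCL.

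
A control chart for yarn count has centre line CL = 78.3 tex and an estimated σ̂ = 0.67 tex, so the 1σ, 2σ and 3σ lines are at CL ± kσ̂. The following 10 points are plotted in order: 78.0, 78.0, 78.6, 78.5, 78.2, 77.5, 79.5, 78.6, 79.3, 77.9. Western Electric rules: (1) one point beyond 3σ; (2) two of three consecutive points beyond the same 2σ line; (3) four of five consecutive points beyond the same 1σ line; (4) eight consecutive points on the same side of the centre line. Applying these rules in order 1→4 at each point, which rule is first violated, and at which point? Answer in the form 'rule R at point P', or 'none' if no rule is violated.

Zone of each point (C = within 1σ̂, B = 1σ̂–2σ̂, A = 2σ̂–3σ̂, * = beyond 3σ̂; sign = side of CL): 1:-C, 2:-C, 3:+C, 4:+C, 5:-C, 6:-B, 7:+B, 8:+C, 9:+B, 10:-C
No rule fires across all 10 points.

none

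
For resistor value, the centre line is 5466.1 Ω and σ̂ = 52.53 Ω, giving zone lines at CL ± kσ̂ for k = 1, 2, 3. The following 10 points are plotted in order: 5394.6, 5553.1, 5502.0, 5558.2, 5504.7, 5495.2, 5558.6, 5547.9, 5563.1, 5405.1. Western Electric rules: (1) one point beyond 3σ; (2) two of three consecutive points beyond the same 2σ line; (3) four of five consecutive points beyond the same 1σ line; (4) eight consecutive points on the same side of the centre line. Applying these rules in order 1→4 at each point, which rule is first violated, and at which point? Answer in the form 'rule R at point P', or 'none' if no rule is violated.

rule 4 at point 9

Zone of each point (C = within 1σ̂, B = 1σ̂–2σ̂, A = 2σ̂–3σ̂, * = beyond 3σ̂; sign = side of CL): 1:-B, 2:+B, 3:+C, 4:+B, 5:+C, 6:+C, 7:+B, 8:+B, 9:+B, 10:-B
Rule 4 (eight consecutive points on the same side of the centre line) is satisfied at point 9.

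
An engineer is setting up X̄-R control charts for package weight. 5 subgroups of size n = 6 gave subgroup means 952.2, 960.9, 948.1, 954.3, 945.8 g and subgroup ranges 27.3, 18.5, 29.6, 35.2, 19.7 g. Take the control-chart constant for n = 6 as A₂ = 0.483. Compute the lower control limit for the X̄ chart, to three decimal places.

X̄̄ = (952.2 + 960.9 + 948.1 + 954.3 + 945.8) / 5 = 4761.3000 / 5 = 952.2600
R̄ = (27.3 + 18.5 + 29.6 + 35.2 + 19.7) / 5 = 130.3000 / 5 = 26.0600
LCL = X̄̄ − A₂·R̄ = 952.2600 − 0.483 × 26.0600 = 939.6730

939.673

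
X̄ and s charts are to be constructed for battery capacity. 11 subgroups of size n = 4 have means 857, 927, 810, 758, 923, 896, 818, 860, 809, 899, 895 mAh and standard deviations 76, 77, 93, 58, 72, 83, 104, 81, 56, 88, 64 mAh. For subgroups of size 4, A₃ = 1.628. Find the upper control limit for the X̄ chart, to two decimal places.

985.37

X̄̄ = (857 + 927 + 810 + 758 + 923 + 896 + 818 + 860 + 809 + 899 + 895) / 11 = 859.2727
s̄ = (76 + 77 + 93 + 58 + 72 + 83 + 104 + 81 + 56 + 88 + 64) / 11 = 77.4545
UCL = X̄̄ + A₃·s̄ = 859.2727 + 1.628 × 77.4545 = 985.3687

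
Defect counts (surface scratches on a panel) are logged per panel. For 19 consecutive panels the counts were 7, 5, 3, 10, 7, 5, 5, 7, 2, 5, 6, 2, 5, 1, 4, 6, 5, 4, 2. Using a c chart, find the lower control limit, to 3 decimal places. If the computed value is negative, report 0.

0.000

c̄ = (7 + 5 + 3 + 10 + 7 + 5 + 5 + 7 + 2 + 5 + 6 + 2 + 5 + 1 + 4 + 6 + 5 + 4 + 2) / 19 = 91 / 19 = 4.7895
LCL = c̄ − 3√c̄ = 4.7895 − 3 × 2.1885 = -1.7760 → 0 (cannot be negative)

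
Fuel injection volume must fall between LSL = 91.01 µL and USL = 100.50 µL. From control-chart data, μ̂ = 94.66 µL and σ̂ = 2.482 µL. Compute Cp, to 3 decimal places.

Cp = (USL − LSL) / (6σ̂) = (100.50 − 91.01) / (6 × 2.482) = 9.4900 / 14.8920 = 0.6373

0.637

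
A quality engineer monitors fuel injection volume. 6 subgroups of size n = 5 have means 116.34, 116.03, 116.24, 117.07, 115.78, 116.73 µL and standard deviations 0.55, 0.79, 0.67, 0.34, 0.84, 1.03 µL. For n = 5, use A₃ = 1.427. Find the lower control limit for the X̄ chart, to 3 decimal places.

X̄̄ = (116.34 + 116.03 + 116.24 + 117.07 + 115.78 + 116.73) / 6 = 116.3650
s̄ = (0.55 + 0.79 + 0.67 + 0.34 + 0.84 + 1.03) / 6 = 0.7033
LCL = X̄̄ − A₃·s̄ = 116.3650 − 1.427 × 0.7033 = 115.3613

115.361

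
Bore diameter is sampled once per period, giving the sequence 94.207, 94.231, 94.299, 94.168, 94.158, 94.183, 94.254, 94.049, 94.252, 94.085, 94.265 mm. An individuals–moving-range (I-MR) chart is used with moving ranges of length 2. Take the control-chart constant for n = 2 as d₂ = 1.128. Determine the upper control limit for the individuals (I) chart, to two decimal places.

94.48

X̄ = (94.207 + 94.231 + 94.299 + 94.168 + 94.158 + 94.183 + 94.254 + 94.049 + 94.252 + 94.085 + 94.265) / 11 = 94.1955
Moving ranges: 0.024, 0.068, 0.131, 0.010, 0.025, 0.071, 0.205, 0.203, 0.167, 0.180; M̄R̄ = 1.0840 / 10 = 0.1084
UCL = X̄ + 3·M̄R̄/d₂ = 94.1955 + 3 × 0.1084 / 1.128 = 94.4838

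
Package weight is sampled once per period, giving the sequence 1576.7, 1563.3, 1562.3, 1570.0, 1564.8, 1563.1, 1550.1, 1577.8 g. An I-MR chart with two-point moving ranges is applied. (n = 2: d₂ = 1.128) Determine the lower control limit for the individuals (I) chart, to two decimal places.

1539.53

X̄ = (1576.7 + 1563.3 + 1562.3 + 1570.0 + 1564.8 + 1563.1 + 1550.1 + 1577.8) / 8 = 1566.0125
Moving ranges: 13.4, 1.0, 7.7, 5.2, 1.7, 13.0, 27.7; M̄R̄ = 69.7000 / 7 = 9.9571
LCL = X̄ − 3·M̄R̄/d₂ = 1566.0125 − 3 × 9.9571 / 1.128 = 1539.5307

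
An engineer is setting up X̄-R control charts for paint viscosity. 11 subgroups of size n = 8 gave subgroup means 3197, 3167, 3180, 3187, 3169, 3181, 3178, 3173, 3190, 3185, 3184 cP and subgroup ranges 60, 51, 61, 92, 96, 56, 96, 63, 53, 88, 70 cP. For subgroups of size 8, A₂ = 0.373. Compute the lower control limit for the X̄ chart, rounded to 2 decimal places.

3154.35

X̄̄ = (3197 + 3167 + 3180 + 3187 + 3169 + 3181 + 3178 + 3173 + 3190 + 3185 + 3184) / 11 = 34991.0000 / 11 = 3181.0000
R̄ = (60 + 51 + 61 + 92 + 96 + 56 + 96 + 63 + 53 + 88 + 70) / 11 = 786.0000 / 11 = 71.4545
LCL = X̄̄ − A₂·R̄ = 3181.0000 − 0.373 × 71.4545 = 3154.3475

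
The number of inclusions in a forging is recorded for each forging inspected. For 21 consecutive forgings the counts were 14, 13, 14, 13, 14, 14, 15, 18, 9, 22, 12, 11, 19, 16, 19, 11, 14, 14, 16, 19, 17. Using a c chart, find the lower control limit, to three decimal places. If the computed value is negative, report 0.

c̄ = (14 + 13 + 14 + 13 + 14 + 14 + 15 + 18 + 9 + 22 + 12 + 11 + 19 + 16 + 19 + 11 + 14 + 14 + 16 + 19 + 17) / 21 = 314 / 21 = 14.9524
LCL = c̄ − 3√c̄ = 14.9524 − 3 × 3.8668 = 3.3519

3.352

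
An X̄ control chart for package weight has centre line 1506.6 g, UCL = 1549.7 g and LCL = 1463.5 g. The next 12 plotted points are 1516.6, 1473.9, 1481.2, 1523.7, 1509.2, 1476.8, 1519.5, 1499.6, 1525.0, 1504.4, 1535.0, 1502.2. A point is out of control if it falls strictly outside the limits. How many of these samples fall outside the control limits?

0

All 12 points lie within [1463.5, 1549.7].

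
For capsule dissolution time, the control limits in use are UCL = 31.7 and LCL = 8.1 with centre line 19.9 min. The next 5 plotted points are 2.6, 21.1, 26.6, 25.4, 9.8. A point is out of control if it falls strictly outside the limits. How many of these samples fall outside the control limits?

Compare each point to [8.1, 31.7]: sample 1 = 2.6 < LCL.

1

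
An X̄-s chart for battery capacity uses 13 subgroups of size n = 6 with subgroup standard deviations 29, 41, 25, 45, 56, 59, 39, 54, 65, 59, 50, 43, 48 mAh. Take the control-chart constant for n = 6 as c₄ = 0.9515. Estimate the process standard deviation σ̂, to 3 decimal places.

49.557

s̄ = (29 + 41 + 25 + 45 + 56 + 59 + 39 + 54 + 65 + 59 + 50 + 43 + 48) / 13 = 47.1538
σ̂ = s̄ / c₄ = 47.1538 / 0.9515 = 49.5574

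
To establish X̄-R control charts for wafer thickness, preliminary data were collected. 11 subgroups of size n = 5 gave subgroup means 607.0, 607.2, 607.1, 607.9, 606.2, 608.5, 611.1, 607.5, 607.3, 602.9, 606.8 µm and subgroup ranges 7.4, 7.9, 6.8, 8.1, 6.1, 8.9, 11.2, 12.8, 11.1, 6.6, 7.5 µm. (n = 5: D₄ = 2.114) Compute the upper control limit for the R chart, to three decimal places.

18.142

R̄ = (7.4 + 7.9 + 6.8 + 8.1 + 6.1 + 8.9 + 11.2 + 12.8 + 11.1 + 6.6 + 7.5) / 11 = 94.4000 / 11 = 8.5818
UCL_R = D₄·R̄ = 2.114 × 8.5818 = 18.1420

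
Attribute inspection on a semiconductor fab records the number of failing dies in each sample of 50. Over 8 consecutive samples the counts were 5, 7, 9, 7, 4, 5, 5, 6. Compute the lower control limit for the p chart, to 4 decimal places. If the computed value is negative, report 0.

0.0000

p̄ = Σdᵢ / (k·n) = 48 / (8 × 50) = 0.12000
LCL = p̄ − 3·√(p̄(1−p̄)/n) = 0.12000 − 3 × 0.04596 = -0.01787 → 0 (negative, so LCL = 0)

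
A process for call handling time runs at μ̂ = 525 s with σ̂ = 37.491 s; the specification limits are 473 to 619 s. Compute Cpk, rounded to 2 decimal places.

Cpu = (USL − μ̂) / (3σ̂) = (619 − 525) / (3 × 37.491) = 0.8358; Cpl = (μ̂ − LSL) / (3σ̂) = (525 − 473) / (3 × 37.491) = 0.4623; Cpk = min(Cpu, Cpl) = 0.4623

0.46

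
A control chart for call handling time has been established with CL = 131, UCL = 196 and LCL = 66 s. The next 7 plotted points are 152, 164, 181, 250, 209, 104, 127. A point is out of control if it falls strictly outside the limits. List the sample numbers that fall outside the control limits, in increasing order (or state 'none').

4, 5

Compare each point to [66, 196]: sample 4 = 250 > UCL; sample 5 = 209 > UCL.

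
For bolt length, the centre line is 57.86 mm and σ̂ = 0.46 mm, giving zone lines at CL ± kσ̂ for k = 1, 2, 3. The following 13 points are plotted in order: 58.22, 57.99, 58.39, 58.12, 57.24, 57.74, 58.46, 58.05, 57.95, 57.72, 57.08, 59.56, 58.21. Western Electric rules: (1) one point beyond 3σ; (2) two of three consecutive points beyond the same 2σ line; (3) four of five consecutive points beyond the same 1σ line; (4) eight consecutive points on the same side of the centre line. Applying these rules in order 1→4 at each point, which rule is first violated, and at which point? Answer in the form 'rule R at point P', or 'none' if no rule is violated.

Zone of each point (C = within 1σ̂, B = 1σ̂–2σ̂, A = 2σ̂–3σ̂, * = beyond 3σ̂; sign = side of CL): 1:+C, 2:+C, 3:+B, 4:+C, 5:-B, 6:-C, 7:+B, 8:+C, 9:+C, 10:-C, 11:-B, 12:+*, 13:+C
Rule 1 (one point beyond the 3σ limits) is satisfied at point 12.

rule 1 at point 12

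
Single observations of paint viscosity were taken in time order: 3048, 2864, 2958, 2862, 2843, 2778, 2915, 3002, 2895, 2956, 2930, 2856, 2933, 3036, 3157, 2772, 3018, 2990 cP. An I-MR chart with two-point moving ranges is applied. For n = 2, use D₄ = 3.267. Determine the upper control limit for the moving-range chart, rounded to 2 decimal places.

367.06

Moving ranges: 184, 94, 96, 19, 65, 137, 87, 107, 61, 26, 74, 77, 103, 121, 385, 246, 28; M̄R̄ = 1910.0000 / 17 = 112.3529
UCL_MR = D₄·M̄R̄ = 3.267 × 112.3529 = 367.0571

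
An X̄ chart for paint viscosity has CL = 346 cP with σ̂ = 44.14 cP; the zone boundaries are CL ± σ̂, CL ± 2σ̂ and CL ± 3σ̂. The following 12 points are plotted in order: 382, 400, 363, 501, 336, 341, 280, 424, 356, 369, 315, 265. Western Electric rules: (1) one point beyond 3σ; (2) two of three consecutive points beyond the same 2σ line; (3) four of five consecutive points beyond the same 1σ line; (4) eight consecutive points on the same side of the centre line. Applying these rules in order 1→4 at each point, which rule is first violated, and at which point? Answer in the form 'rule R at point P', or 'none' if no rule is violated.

rule 1 at point 4

Zone of each point (C = within 1σ̂, B = 1σ̂–2σ̂, A = 2σ̂–3σ̂, * = beyond 3σ̂; sign = side of CL): 1:+C, 2:+B, 3:+C, 4:+*, 5:-C, 6:-C, 7:-B, 8:+B, 9:+C, 10:+C, 11:-C, 12:-B
Rule 1 (one point beyond the 3σ limits) is satisfied at point 4.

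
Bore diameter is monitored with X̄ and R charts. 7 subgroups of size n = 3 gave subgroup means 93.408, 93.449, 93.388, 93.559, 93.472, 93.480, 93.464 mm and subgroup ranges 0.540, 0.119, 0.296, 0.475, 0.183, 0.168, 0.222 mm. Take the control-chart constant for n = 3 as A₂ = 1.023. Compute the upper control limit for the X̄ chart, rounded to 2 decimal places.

93.75

X̄̄ = (93.408 + 93.449 + 93.388 + 93.559 + 93.472 + 93.480 + 93.464) / 7 = 654.2200 / 7 = 93.4600
R̄ = (0.540 + 0.119 + 0.296 + 0.475 + 0.183 + 0.168 + 0.222) / 7 = 2.0030 / 7 = 0.2861
UCL = X̄̄ + A₂·R̄ = 93.4600 + 1.023 × 0.2861 = 93.7527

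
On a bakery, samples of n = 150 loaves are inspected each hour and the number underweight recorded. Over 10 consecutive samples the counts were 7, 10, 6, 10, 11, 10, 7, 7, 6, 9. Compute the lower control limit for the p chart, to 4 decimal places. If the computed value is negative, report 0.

0.0000

p̄ = Σdᵢ / (k·n) = 83 / (10 × 150) = 0.05533
LCL = p̄ − 3·√(p̄(1−p̄)/n) = 0.05533 − 3 × 0.01867 = -0.00067 → 0 (negative, so LCL = 0)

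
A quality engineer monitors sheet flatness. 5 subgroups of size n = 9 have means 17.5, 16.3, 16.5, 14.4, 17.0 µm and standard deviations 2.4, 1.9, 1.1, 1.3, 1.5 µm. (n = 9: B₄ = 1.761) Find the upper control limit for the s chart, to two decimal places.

s̄ = (2.4 + 1.9 + 1.1 + 1.3 + 1.5) / 5 = 1.6400
UCL_s = B₄·s̄ = 1.761 × 1.6400 = 2.8880

2.89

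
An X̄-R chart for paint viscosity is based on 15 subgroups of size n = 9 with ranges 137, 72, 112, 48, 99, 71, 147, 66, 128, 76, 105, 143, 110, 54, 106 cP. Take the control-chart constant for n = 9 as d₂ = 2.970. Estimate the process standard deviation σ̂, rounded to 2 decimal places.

R̄ = (137 + 72 + 112 + 48 + 99 + 71 + 147 + 66 + 128 + 76 + 105 + 143 + 110 + 54 + 106) / 15 = 98.2667
σ̂ = R̄ / d₂ = 98.2667 / 2.970 = 33.0864

33.09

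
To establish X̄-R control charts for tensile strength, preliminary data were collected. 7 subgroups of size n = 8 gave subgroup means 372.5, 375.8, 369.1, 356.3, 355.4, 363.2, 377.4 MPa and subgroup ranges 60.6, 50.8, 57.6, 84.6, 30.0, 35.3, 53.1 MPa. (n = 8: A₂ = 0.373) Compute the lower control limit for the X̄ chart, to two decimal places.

347.28

X̄̄ = (372.5 + 375.8 + 369.1 + 356.3 + 355.4 + 363.2 + 377.4) / 7 = 2569.7000 / 7 = 367.1000
R̄ = (60.6 + 50.8 + 57.6 + 84.6 + 30.0 + 35.3 + 53.1) / 7 = 372.0000 / 7 = 53.1429
LCL = X̄̄ − A₂·R̄ = 367.1000 − 0.373 × 53.1429 = 347.2777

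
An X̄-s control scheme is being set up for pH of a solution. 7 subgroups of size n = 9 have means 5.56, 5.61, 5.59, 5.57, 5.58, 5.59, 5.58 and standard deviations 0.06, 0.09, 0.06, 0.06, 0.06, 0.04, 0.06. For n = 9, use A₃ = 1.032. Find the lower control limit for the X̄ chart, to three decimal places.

5.519

X̄̄ = (5.56 + 5.61 + 5.59 + 5.57 + 5.58 + 5.59 + 5.58) / 7 = 5.5829
s̄ = (0.06 + 0.09 + 0.06 + 0.06 + 0.06 + 0.04 + 0.06) / 7 = 0.0614
LCL = X̄̄ − A₃·s̄ = 5.5829 − 1.032 × 0.0614 = 5.5195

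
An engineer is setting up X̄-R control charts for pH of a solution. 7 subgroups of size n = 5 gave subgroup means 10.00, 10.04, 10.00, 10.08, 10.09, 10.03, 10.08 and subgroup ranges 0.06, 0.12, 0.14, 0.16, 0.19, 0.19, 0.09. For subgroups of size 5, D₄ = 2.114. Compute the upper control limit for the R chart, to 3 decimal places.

R̄ = (0.06 + 0.12 + 0.14 + 0.16 + 0.19 + 0.19 + 0.09) / 7 = 0.9500 / 7 = 0.1357
UCL_R = D₄·R̄ = 2.114 × 0.1357 = 0.2869

0.287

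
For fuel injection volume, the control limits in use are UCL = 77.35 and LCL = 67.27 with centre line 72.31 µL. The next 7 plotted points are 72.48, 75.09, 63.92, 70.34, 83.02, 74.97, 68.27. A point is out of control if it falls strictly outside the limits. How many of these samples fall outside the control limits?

Compare each point to [67.27, 77.35]: sample 3 = 63.92 < LCL; sample 5 = 83.02 > UCL.

2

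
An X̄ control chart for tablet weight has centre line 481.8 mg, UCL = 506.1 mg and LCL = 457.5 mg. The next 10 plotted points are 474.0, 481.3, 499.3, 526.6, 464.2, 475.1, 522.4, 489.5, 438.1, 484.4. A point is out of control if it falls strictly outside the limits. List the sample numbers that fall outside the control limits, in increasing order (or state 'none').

Compare each point to [457.5, 506.1]: sample 4 = 526.6 > UCL; sample 7 = 522.4 > UCL; sample 9 = 438.1 < LCL.

4, 7, 9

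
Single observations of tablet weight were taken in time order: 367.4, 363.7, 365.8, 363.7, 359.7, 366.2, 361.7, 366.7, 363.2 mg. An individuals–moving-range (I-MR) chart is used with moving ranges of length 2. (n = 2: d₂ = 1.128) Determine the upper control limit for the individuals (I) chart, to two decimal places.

X̄ = (367.4 + 363.7 + 365.8 + 363.7 + 359.7 + 366.2 + 361.7 + 366.7 + 363.2) / 9 = 364.2333
Moving ranges: 3.7, 2.1, 2.1, 4.0, 6.5, 4.5, 5.0, 3.5; M̄R̄ = 31.4000 / 8 = 3.9250
UCL = X̄ + 3·M̄R̄/d₂ = 364.2333 + 3 × 3.9250 / 1.128 = 374.6722

374.67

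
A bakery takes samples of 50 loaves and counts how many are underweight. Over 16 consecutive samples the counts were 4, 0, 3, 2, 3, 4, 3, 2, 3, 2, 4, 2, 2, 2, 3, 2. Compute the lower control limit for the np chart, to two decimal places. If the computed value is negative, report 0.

0.00

p̄ = Σdᵢ / (k·n) = 41 / (16 × 50) = 0.05125
LCL = np̄ − 3·√(np̄(1−p̄)) = 2.5625 − 3 × 1.5592 = -2.1152 → 0 (negative, so LCL = 0)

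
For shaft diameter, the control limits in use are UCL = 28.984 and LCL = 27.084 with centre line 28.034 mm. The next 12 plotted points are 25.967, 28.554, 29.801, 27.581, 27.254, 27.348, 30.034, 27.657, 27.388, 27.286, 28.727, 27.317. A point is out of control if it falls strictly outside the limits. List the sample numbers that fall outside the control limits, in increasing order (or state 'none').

1, 3, 7

Compare each point to [27.084, 28.984]: sample 1 = 25.967 < LCL; sample 3 = 29.801 > UCL; sample 7 = 30.034 > UCL.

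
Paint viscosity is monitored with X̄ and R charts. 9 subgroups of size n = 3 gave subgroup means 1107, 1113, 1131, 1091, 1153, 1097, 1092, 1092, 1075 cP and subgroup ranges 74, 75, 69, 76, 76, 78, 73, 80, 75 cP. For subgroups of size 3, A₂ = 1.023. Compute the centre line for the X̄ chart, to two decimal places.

X̄̄ = (1107 + 1113 + 1131 + 1091 + 1153 + 1097 + 1092 + 1092 + 1075) / 9 = 9951.0000 / 9 = 1105.6667
CL = X̄̄ = 1105.6667

1105.67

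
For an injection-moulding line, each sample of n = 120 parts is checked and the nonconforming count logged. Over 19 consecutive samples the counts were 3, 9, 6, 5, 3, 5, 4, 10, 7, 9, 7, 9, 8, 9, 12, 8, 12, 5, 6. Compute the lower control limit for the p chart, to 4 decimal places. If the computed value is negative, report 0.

0.0000

p̄ = Σdᵢ / (k·n) = 137 / (19 × 120) = 0.06009
LCL = p̄ − 3·√(p̄(1−p̄)/n) = 0.06009 − 3 × 0.02169 = -0.00500 → 0 (negative, so LCL = 0)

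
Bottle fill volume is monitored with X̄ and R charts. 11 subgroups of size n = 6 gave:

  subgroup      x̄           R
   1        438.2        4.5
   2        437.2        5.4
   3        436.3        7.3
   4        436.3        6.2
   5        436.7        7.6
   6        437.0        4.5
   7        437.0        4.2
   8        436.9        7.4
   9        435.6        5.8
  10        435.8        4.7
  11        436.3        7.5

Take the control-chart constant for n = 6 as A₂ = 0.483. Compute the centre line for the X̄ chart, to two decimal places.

X̄̄ = (438.2 + 437.2 + 436.3 + 436.3 + 436.7 + 437.0 + 437.0 + 436.9 + 435.6 + 435.8 + 436.3) / 11 = 4803.3000 / 11 = 436.6636
CL = X̄̄ = 436.6636

436.66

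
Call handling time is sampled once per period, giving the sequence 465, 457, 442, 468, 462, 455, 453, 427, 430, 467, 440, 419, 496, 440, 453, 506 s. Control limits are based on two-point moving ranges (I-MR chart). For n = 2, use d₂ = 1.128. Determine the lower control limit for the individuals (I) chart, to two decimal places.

X̄ = (465 + 457 + 442 + 468 + 462 + 455 + 453 + 427 + 430 + 467 + 440 + 419 + 496 + 440 + 453 + 506) / 16 = 455.0000
Moving ranges: 8, 15, 26, 6, 7, 2, 26, 3, 37, 27, 21, 77, 56, 13, 53; M̄R̄ = 377.0000 / 15 = 25.1333
LCL = X̄ − 3·M̄R̄/d₂ = 455.0000 − 3 × 25.1333 / 1.128 = 388.1560

388.16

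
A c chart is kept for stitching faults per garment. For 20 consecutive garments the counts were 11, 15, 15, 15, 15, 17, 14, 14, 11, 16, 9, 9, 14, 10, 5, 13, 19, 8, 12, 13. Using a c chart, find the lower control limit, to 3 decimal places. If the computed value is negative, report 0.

c̄ = (11 + 15 + 15 + 15 + 15 + 17 + 14 + 14 + 11 + 16 + 9 + 9 + 14 + 10 + 5 + 13 + 19 + 8 + 12 + 13) / 20 = 255 / 20 = 12.7500
LCL = c̄ − 3√c̄ = 12.7500 − 3 × 3.5707 = 2.0379

2.038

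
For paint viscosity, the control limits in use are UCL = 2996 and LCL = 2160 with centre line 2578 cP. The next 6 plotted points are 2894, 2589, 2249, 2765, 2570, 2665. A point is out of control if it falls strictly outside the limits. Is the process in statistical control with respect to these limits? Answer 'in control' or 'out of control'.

in control

All 6 points lie within [2160, 2996].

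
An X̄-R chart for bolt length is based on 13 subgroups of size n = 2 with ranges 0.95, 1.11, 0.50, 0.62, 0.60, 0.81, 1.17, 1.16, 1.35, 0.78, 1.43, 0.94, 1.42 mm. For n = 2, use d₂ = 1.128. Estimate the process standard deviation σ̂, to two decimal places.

R̄ = (0.95 + 1.11 + 0.50 + 0.62 + 0.60 + 0.81 + 1.17 + 1.16 + 1.35 + 0.78 + 1.43 + 0.94 + 1.42) / 13 = 0.9877
σ̂ = R̄ / d₂ = 0.9877 / 1.128 = 0.8756

0.88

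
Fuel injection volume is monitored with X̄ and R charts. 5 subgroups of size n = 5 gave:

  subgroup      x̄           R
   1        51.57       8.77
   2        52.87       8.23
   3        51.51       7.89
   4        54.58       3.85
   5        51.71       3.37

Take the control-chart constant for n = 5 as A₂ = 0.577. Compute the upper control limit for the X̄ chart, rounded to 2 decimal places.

X̄̄ = (51.57 + 52.87 + 51.51 + 54.58 + 51.71) / 5 = 262.2400 / 5 = 52.4480
R̄ = (8.77 + 8.23 + 7.89 + 3.85 + 3.37) / 5 = 32.1100 / 5 = 6.4220
UCL = X̄̄ + A₂·R̄ = 52.4480 + 0.577 × 6.4220 = 56.1535

56.15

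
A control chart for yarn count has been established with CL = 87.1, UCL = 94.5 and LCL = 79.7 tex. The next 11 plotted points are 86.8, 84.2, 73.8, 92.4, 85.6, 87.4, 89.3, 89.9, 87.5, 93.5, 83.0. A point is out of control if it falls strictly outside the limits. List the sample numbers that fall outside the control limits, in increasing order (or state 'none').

3

Compare each point to [79.7, 94.5]: sample 3 = 73.8 < LCL.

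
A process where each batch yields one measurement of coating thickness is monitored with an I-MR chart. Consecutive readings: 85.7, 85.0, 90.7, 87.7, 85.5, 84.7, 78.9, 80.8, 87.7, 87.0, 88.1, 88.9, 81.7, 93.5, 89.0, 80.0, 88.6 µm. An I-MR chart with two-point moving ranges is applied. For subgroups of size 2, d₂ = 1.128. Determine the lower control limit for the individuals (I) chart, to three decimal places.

74.336

X̄ = (85.7 + 85.0 + 90.7 + 87.7 + 85.5 + 84.7 + 78.9 + 80.8 + 87.7 + 87.0 + 88.1 + 88.9 + 81.7 + 93.5 + 89.0 + 80.0 + 88.6) / 17 = 86.0882
Moving ranges: 0.7, 5.7, 3.0, 2.2, 0.8, 5.8, 1.9, 6.9, 0.7, 1.1, 0.8, 7.2, 11.8, 4.5, 9.0, 8.6; M̄R̄ = 70.7000 / 16 = 4.4188
LCL = X̄ − 3·M̄R̄/d₂ = 86.0882 − 3 × 4.4188 / 1.128 = 74.3362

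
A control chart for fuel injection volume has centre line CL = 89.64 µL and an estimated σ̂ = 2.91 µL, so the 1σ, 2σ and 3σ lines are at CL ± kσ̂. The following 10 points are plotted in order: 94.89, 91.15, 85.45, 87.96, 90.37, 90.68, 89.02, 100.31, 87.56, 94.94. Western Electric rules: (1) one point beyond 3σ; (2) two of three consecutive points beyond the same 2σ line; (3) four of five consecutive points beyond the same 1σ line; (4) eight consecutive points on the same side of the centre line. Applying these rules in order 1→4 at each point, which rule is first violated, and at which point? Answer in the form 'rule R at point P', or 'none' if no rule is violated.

Zone of each point (C = within 1σ̂, B = 1σ̂–2σ̂, A = 2σ̂–3σ̂, * = beyond 3σ̂; sign = side of CL): 1:+B, 2:+C, 3:-B, 4:-C, 5:+C, 6:+C, 7:-C, 8:+*, 9:-C, 10:+B
Rule 1 (one point beyond the 3σ limits) is satisfied at point 8.

rule 1 at point 8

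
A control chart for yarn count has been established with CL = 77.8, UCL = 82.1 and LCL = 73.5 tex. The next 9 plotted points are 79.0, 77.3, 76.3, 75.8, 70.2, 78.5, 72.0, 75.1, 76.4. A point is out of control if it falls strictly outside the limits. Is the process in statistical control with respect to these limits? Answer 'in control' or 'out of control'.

Compare each point to [73.5, 82.1]: sample 5 = 70.2 < LCL; sample 7 = 72.0 < LCL.

out of control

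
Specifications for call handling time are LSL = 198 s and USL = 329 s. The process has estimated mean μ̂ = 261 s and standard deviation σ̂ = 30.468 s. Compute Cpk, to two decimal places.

0.69

Cpu = (USL − μ̂) / (3σ̂) = (329 − 261) / (3 × 30.468) = 0.7439; Cpl = (μ̂ − LSL) / (3σ̂) = (261 − 198) / (3 × 30.468) = 0.6892; Cpk = min(Cpu, Cpl) = 0.6892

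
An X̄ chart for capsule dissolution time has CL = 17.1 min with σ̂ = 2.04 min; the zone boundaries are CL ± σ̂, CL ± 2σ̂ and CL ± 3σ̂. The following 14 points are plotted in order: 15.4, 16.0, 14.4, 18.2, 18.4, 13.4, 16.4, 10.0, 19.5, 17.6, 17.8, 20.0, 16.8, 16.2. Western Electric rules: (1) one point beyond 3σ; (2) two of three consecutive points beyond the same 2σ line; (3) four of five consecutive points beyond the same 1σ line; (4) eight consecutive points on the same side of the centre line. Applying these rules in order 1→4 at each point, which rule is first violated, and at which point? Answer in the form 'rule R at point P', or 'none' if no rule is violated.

Zone of each point (C = within 1σ̂, B = 1σ̂–2σ̂, A = 2σ̂–3σ̂, * = beyond 3σ̂; sign = side of CL): 1:-C, 2:-C, 3:-B, 4:+C, 5:+C, 6:-B, 7:-C, 8:-*, 9:+B, 10:+C, 11:+C, 12:+B, 13:-C, 14:-C
Rule 1 (one point beyond the 3σ limits) is satisfied at point 8.

rule 1 at point 8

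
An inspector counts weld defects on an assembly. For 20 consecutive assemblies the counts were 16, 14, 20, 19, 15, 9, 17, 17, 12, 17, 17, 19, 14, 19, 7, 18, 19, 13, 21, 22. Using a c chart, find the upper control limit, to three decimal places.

c̄ = (16 + 14 + 20 + 19 + 15 + 9 + 17 + 17 + 12 + 17 + 17 + 19 + 14 + 19 + 7 + 18 + 19 + 13 + 21 + 22) / 20 = 325 / 20 = 16.2500
UCL = c̄ + 3√c̄ = 16.2500 + 3 × √16.2500 = 16.2500 + 3 × 4.0311 = 28.3434

28.343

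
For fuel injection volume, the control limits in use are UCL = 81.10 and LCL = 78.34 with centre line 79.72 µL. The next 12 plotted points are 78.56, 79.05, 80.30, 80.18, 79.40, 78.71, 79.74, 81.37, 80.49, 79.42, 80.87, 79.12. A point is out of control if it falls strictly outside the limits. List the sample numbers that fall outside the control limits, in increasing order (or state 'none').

8

Compare each point to [78.34, 81.10]: sample 8 = 81.37 > UCL.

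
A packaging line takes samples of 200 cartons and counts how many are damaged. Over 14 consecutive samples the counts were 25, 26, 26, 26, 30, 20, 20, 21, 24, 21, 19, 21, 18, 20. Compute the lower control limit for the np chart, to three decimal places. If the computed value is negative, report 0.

9.200

p̄ = Σdᵢ / (k·n) = 317 / (14 × 200) = 0.11321
LCL = np̄ − 3·√(np̄(1−p̄)) = 22.6429 − 3 × 4.4810 = 9.1999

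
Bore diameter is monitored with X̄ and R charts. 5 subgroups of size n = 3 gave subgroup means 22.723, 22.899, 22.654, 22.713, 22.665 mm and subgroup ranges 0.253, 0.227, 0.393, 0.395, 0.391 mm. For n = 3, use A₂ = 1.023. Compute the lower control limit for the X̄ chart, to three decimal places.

22.391

X̄̄ = (22.723 + 22.899 + 22.654 + 22.713 + 22.665) / 5 = 113.6540 / 5 = 22.7308
R̄ = (0.253 + 0.227 + 0.393 + 0.395 + 0.391) / 5 = 1.6590 / 5 = 0.3318
LCL = X̄̄ − A₂·R̄ = 22.7308 − 1.023 × 0.3318 = 22.3914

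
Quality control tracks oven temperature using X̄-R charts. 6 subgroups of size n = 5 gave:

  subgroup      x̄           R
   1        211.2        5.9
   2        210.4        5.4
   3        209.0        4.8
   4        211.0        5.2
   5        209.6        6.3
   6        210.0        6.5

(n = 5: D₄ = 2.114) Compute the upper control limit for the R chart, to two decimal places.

R̄ = (5.9 + 5.4 + 4.8 + 5.2 + 6.3 + 6.5) / 6 = 34.1000 / 6 = 5.6833
UCL_R = D₄·R̄ = 2.114 × 5.6833 = 12.0146

12.01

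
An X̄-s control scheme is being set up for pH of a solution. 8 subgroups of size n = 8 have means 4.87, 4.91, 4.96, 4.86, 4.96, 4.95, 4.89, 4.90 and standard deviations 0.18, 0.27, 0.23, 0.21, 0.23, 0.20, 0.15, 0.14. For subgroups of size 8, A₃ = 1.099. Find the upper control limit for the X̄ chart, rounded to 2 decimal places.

5.13

X̄̄ = (4.87 + 4.91 + 4.96 + 4.86 + 4.96 + 4.95 + 4.89 + 4.90) / 8 = 4.9125
s̄ = (0.18 + 0.27 + 0.23 + 0.21 + 0.23 + 0.20 + 0.15 + 0.14) / 8 = 0.2013
UCL = X̄̄ + A₃·s̄ = 4.9125 + 1.099 × 0.2013 = 5.1337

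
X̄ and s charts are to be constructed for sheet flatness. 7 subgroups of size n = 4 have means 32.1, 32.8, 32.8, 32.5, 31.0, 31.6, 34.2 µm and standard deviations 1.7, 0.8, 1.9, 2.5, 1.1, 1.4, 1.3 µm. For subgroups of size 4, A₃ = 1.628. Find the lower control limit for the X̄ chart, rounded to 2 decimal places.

29.94

X̄̄ = (32.1 + 32.8 + 32.8 + 32.5 + 31.0 + 31.6 + 34.2) / 7 = 32.4286
s̄ = (1.7 + 0.8 + 1.9 + 2.5 + 1.1 + 1.4 + 1.3) / 7 = 1.5286
LCL = X̄̄ − A₃·s̄ = 32.4286 − 1.628 × 1.5286 = 29.9401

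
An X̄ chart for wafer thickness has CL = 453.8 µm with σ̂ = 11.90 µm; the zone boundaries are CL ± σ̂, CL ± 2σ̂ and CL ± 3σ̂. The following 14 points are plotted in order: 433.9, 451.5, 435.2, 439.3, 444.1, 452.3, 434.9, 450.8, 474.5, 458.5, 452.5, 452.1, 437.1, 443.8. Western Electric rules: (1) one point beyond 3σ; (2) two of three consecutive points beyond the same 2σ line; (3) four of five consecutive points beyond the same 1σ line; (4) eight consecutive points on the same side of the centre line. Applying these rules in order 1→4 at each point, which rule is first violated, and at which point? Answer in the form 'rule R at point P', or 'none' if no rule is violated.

Zone of each point (C = within 1σ̂, B = 1σ̂–2σ̂, A = 2σ̂–3σ̂, * = beyond 3σ̂; sign = side of CL): 1:-B, 2:-C, 3:-B, 4:-B, 5:-C, 6:-C, 7:-B, 8:-C, 9:+B, 10:+C, 11:-C, 12:-C, 13:-B, 14:-C
Rule 4 (eight consecutive points on the same side of the centre line) is satisfied at point 8.

rule 4 at point 8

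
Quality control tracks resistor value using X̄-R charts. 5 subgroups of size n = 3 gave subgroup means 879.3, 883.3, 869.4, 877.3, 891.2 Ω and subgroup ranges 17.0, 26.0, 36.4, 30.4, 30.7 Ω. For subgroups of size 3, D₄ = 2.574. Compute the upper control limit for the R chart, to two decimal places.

R̄ = (17.0 + 26.0 + 36.4 + 30.4 + 30.7) / 5 = 140.5000 / 5 = 28.1000
UCL_R = D₄·R̄ = 2.574 × 28.1000 = 72.3294

72.33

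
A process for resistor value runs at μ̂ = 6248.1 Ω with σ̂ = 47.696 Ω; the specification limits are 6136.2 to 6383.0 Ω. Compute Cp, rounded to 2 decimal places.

Cp = (USL − LSL) / (6σ̂) = (6383.0 − 6136.2) / (6 × 47.696) = 246.8000 / 286.1760 = 0.8624

0.86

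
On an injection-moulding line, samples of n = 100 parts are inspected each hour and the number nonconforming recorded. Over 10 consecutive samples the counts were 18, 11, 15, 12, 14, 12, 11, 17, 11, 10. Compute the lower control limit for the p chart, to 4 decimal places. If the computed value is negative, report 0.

0.0298

p̄ = Σdᵢ / (k·n) = 131 / (10 × 100) = 0.13100
LCL = p̄ − 3·√(p̄(1−p̄)/n) = 0.13100 − 3 × 0.03374 = 0.02978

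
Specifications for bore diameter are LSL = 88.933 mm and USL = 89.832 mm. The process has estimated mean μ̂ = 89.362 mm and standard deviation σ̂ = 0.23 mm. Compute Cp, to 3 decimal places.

0.651

Cp = (USL − LSL) / (6σ̂) = (89.832 − 88.933) / (6 × 0.23) = 0.8990 / 1.3800 = 0.6514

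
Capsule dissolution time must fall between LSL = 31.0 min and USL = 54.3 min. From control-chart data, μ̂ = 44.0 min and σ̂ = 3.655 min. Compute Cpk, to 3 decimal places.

0.939

Cpu = (USL − μ̂) / (3σ̂) = (54.3 − 44.0) / (3 × 3.655) = 0.9394; Cpl = (μ̂ − LSL) / (3σ̂) = (44.0 − 31.0) / (3 × 3.655) = 1.1856; Cpk = min(Cpu, Cpl) = 0.9394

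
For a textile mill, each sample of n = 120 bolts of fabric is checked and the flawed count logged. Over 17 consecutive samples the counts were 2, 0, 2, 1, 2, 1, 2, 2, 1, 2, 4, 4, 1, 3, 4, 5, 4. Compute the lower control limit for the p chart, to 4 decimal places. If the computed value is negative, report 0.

p̄ = Σdᵢ / (k·n) = 40 / (17 × 120) = 0.01961
LCL = p̄ − 3·√(p̄(1−p̄)/n) = 0.01961 − 3 × 0.01266 = -0.01836 → 0 (negative, so LCL = 0)

0.0000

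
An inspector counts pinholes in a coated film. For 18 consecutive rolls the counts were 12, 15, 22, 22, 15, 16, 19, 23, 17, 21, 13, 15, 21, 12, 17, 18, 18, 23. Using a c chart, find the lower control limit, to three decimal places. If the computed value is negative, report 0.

c̄ = (12 + 15 + 22 + 22 + 15 + 16 + 19 + 23 + 17 + 21 + 13 + 15 + 21 + 12 + 17 + 18 + 18 + 23) / 18 = 319 / 18 = 17.7222
LCL = c̄ − 3√c̄ = 17.7222 − 3 × 4.2098 = 5.0929

5.093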